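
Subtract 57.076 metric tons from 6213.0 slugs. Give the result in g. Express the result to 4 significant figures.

6213.0 slug = 9.06719e+7 g and 57.076 t = 5.70760e+7 g.
9.06719e+7 − 5.70760e+7 ≈ 3.360e+7 g.

3.360e+7 grams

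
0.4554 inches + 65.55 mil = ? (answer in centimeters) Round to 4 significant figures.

0.4554 in = 1.15672 cm and 65.55 mil = 0.166497 cm.
1.15672 + 0.166497 ≈ 1.323 cm.

1.323 centimeters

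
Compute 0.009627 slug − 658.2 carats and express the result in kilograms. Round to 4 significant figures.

0.008856 kg

0.009627 slug = 0.140496 kg and 658.2 ct = 0.131640 kg.
0.140496 − 0.131640 ≈ 0.008856 kg.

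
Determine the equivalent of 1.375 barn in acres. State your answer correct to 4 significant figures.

3.398 × 10^-32 acres

1 barn = 2.47105 × 10^-32 acre.
So 1.375 × 2.47105 × 10^-32 ≈ 3.398 × 10^-32 acre.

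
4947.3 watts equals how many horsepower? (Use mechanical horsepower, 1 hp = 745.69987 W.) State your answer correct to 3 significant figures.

1 W = 0.00134102 hp.
Thus 4947.3 × 0.00134102 ≈ 6.63 hp.

6.63 hp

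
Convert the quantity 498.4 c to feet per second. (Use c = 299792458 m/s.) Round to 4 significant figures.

1 speed of light = 9.83571 × 10^8 ft/s.
So 498.4 × 9.83571 × 10^8 ≈ 4.902 × 10^11 ft/s.

4.902 × 10^11 feet per second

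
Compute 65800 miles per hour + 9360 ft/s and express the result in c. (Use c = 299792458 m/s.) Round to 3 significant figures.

65800 mph = 9.81187e-5 c and 9360 ft/s = 9.51634e-6 c.
9.81187e-5 + 9.51634e-6 ≈ 0.000108 c.

0.000108 times the speed of light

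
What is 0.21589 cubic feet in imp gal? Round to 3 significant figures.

1.34 imp gal

1 ft³ = 6.22884 imp gal.
Thus 0.21589 × 6.22884 ≈ 1.34 imp gal.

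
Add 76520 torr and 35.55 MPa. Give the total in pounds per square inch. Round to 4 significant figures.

6636 psi

76520 torr = 1479.65 psi and 35.55 MPa = 5156.09 psi.
1479.65 + 5156.09 ≈ 6636 psi.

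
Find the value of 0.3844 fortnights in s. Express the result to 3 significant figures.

1 fortnight = 1.20960 × 10^6 seconds.
Then 0.3844 × 1.20960 × 10^6 ≈ 465000 s.

465000 seconds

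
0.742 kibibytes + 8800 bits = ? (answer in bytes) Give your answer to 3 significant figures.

0.742 KiB = 759.808 B and 8800 bit = 1100.00 B.
759.808 + 1100.00 ≈ 1860 B.

1860 bytes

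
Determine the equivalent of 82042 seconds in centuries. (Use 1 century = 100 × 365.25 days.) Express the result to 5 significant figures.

2.5998e-5 century

1 s = 3.16881e-10 century.
Thus 82042 × 3.16881e-10 ≈ 2.5998e-5 century.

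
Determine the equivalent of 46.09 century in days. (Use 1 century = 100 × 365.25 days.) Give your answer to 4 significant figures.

1.683e+6 d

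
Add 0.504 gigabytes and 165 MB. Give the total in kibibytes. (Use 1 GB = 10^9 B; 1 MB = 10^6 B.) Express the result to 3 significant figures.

653000 KiB

0.504 GB = 492187.5 KiB and 165 MB = 161132.8 KiB.
492187.5 + 161132.8 ≈ 653000 KiB.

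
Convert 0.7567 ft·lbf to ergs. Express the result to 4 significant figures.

1.026e+7 erg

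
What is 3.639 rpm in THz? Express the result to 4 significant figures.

1 rpm = 1.66667 × 10^-14 THz.
Then 3.639 × 1.66667 × 10^-14 ≈ 6.065 × 10^-14 THz.

6.065 × 10^-14 THz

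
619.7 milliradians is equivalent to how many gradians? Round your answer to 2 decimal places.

39.45 grad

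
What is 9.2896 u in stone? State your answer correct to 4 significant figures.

2.429 × 10^-27 stone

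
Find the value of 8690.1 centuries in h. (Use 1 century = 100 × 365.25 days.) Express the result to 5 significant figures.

7.6177 × 10^9 h

1 century = 876600 hours.
Then 8690.1 × 876600 ≈ 7.6177 × 10^9 h.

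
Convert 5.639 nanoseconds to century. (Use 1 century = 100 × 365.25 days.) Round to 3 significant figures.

1.79 × 10^-18 centuries

1 ns = 3.16881 × 10^-19 centuries.
Thus 5.639 × 3.16881 × 10^-19 ≈ 1.79 × 10^-18 century.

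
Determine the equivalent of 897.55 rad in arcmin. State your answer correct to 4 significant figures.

3.086e+6 arcmin

1 rad = 3437.75 arcmin.
897.55 × 3437.75 ≈ 3.086e+6 arcmin.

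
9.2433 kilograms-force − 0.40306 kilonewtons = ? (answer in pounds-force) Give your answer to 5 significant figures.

9.2433 kgf = 20.377988 lbf and 0.40306 kN = 90.611493 lbf.
20.377988 − 90.611493 ≈ -70.234 lbf.

-70.234 lbf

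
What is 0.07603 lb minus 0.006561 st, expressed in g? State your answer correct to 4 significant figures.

-7.178 g

0.07603 lb = 34.4866 g and 0.006561 st = 41.6643 g.
34.4866 − 41.6643 ≈ -7.178 g.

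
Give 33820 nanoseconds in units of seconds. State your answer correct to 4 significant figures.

1 ns = 1.00000 × 10^-9 s.
Thus 33820 × 1.00000 × 10^-9 ≈ 3.382 × 10^-5 s.

3.382 × 10^-5 s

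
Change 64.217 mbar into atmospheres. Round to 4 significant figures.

0.06338 atm

1 millibar = 0.000986923 atmospheres.
64.217 × 0.000986923 ≈ 0.06338 atm.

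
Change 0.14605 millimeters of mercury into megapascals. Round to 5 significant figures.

1.9472e-5 MPa

1 millimeter of mercury = 0.000133322 MPa.
Thus 0.14605 × 0.000133322 ≈ 1.9472e-5 MPa.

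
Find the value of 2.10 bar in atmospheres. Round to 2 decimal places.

2.07 atm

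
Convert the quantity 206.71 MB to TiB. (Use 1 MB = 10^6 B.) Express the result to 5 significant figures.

1 MB = 9.09495 × 10^-7 tebibytes.
So 206.71 × 9.09495 × 10^-7 ≈ 0.00018800 TiB.

0.00018800 TiB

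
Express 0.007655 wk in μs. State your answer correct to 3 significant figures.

1 week = 6.04800 × 10^11 μs.
Thus 0.007655 × 6.04800 × 10^11 ≈ 4.63 × 10^9 μs.

4.63 × 10^9 microseconds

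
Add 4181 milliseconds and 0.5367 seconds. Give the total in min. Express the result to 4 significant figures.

4181 ms = 0.0696833 min and 0.5367 s = 0.00894500 min.
0.0696833 + 0.00894500 ≈ 0.07863 min.

0.07863 min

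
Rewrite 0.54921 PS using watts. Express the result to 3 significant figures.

1 PS = 735.499 watts.
So 0.54921 × 735.499 ≈ 404 W.

404 watts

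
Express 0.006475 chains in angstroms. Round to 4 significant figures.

1 chain = 2.01168e+11 angstroms.
Thus 0.006475 × 2.01168e+11 ≈ 1.303e+9 Å.

1.303e+9 Å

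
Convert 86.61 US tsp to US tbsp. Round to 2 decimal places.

1 US tsp = 0.333333 US tablespoons.
86.61 × 0.333333 ≈ 28.87 US tbsp.

28.87 US tablespoons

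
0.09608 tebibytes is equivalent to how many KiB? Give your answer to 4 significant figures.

1.032 × 10^8 KiB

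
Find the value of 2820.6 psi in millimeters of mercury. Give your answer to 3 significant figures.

146000 millimeters of mercury

1 psi = 51.7149 mmHg.
Thus 2820.6 × 51.7149 ≈ 146000 mmHg.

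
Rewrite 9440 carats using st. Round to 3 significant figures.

1 ct = 3.14946e-5 st.
Thus 9440 × 3.14946e-5 ≈ 0.297 st.

0.297 st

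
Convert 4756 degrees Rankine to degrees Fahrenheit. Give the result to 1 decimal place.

°R = °F + 459.67.
Applying the formula gives 4296.3 °F.

4296.3 °F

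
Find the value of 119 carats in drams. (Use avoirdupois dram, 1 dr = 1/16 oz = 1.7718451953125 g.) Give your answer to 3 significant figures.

1 ct = 0.112877 drams.
Thus 119 × 0.112877 ≈ 13.4 dr.

13.4 dr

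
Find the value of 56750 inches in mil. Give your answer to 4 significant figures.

5.675e+7 mils

1 in = 1000.00 mil.
56750 × 1000.00 ≈ 5.675e+7 mil.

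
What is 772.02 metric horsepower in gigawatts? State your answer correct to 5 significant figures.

1 PS = 7.35499 × 10^-7 GW.
Then 772.02 × 7.35499 × 10^-7 ≈ 0.00056782 GW.

0.00056782 GW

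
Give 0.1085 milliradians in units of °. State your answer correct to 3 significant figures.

1 mrad = 0.0572958 °.
So 0.1085 × 0.0572958 ≈ 0.00622 °.

0.00622 degrees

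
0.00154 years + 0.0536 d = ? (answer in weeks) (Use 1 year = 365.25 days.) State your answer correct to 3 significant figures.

0.0880 wk

0.00154 yr = 0.0803550 wk and 0.0536 d = 0.00765714 wk.
0.0803550 + 0.00765714 ≈ 0.0880 wk.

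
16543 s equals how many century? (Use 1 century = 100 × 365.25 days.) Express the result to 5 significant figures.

1 second = 3.16881 × 10^-10 century.
Then 16543 × 3.16881 × 10^-10 ≈ 5.2422 × 10^-6 century.

5.2422 × 10^-6 century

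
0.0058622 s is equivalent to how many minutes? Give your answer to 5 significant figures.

1 s = 0.01666667 min.
Thus 0.0058622 × 0.01666667 ≈ 9.7703e-5 min.

9.7703e-5 minutes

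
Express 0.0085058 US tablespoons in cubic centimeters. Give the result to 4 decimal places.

1 US tbsp = 14.7868 cm³.
Then 0.0085058 × 14.7868 ≈ 0.1258 cm³.

0.1258 cubic centimeters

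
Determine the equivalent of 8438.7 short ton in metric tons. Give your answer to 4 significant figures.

7655 t

1 short ton = 0.907185 t.
Thus 8438.7 × 0.907185 ≈ 7655 t.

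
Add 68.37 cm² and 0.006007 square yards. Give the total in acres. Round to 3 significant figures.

68.37 cm² = 1.68946e-6 acre and 0.006007 yd² = 1.24112e-6 acre.
1.68946e-6 + 1.24112e-6 ≈ 2.93e-6 acre.

2.93e-6 acres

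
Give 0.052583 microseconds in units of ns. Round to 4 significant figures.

52.58 nanoseconds

1 microsecond = 1000.00 ns.
Thus 0.052583 × 1000.00 ≈ 52.58 ns.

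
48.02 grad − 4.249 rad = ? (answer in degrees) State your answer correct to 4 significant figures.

48.02 grad = 43.2180 ° and 4.249 rad = 243.450 °.
43.2180 − 243.450 ≈ -200.2 °.

-200.2 °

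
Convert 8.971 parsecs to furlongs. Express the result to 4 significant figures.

1.376e+15 furlongs

1 parsec = 1.53388e+14 furlongs.
So 8.971 × 1.53388e+14 ≈ 1.376e+15 furlong.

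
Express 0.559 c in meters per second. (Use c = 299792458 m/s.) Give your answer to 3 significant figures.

1.68e+8 m/s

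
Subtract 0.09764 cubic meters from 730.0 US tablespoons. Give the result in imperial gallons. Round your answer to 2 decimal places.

-19.10 imperial gallons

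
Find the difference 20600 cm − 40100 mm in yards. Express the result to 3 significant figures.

181 yd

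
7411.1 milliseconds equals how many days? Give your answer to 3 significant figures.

8.58 × 10^-5 d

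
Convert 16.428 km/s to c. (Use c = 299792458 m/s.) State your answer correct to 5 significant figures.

1 kilometer per second = 3.33564 × 10^-6 times the speed of light.
Thus 16.428 × 3.33564 × 10^-6 ≈ 5.4798 × 10^-5 c.

5.4798 × 10^-5 times the speed of light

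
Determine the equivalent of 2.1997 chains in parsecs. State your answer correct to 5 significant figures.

1 chain = 6.51941 × 10^-16 parsecs.
Thus 2.1997 × 6.51941 × 10^-16 ≈ 1.4341 × 10^-15 pc.

1.4341 × 10^-15 pc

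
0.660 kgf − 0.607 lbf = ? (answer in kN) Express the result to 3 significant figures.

0.660 kgf = 0.00647239 kN and 0.607 lbf = 0.00270007 kN.
0.00647239 − 0.00270007 ≈ 0.00377 kN.

0.00377 kN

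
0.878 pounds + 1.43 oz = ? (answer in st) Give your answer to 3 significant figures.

0.0691 st

0.878 lb = 0.0627143 st and 1.43 oz = 0.00638393 st.
0.0627143 + 0.00638393 ≈ 0.0691 st.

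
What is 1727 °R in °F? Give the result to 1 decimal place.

°R = °F + 459.67.
Applying the formula gives 1267.3 °F.

1267.3 °F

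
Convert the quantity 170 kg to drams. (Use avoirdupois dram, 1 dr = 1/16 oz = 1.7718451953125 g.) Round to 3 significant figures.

95900 dr

1 kilogram = 564.383 drams.
Then 170 × 564.383 ≈ 95900 dr.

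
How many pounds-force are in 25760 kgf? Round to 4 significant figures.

1 kgf = 2.20462 lbf.
So 25760 × 2.20462 ≈ 56790 lbf.

56790 lbf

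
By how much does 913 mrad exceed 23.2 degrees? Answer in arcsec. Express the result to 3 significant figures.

105000 arcsec

913 mrad = 188320 arcsec and 23.2 ° = 83520.0 arcsec.
188320 − 83520.0 ≈ 105000 arcsec.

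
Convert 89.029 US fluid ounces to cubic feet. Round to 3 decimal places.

0.093 ft³

1 US fl oz = 0.00104438 cubic feet.
So 89.029 × 0.00104438 ≈ 0.093 ft³.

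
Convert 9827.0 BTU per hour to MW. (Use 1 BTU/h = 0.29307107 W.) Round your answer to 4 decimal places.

0.0029 MW

1 BTU/h = 2.93071e-7 megawatts.
Thus 9827.0 × 2.93071e-7 ≈ 0.0029 MW.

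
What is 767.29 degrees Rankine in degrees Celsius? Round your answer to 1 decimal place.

153.1 °C

°R = (°C + 273.15) × 9/5.
Applying the formula gives 153.1 °C.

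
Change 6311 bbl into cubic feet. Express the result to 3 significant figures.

35400 ft³

1 bbl = 5.61458 cubic feet.
Thus 6311 × 5.61458 ≈ 35400 ft³.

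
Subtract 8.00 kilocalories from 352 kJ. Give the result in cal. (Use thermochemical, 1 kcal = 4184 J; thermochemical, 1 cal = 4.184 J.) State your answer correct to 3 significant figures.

76100 cal

352 kJ = 84130.0 cal and 8.00 kcal = 8000.00 cal.
84130.0 − 8000.00 ≈ 76100 cal.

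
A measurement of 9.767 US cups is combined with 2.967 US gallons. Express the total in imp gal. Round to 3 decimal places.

9.767 US cup = 0.508296 imp gal and 2.967 US gal = 2.47054 imp gal.
0.508296 + 2.47054 ≈ 2.979 imp gal.

2.979 imperial gallons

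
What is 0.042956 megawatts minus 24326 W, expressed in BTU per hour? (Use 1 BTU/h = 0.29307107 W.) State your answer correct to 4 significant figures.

63570 BTU/h

0.042956 MW = 146572 BTU/h and 24326 W = 83003.8 BTU/h.
146572 − 83003.8 ≈ 63570 BTU/h.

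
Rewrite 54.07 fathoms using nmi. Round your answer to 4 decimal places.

0.0534 nmi

1 fathom = 0.000987473 nmi.
Thus 54.07 × 0.000987473 ≈ 0.0534 nmi.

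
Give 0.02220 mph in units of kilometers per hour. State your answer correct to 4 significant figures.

0.03573 km/h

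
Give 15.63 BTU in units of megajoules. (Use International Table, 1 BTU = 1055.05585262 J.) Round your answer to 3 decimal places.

1 BTU = 0.00105506 megajoules.
Thus 15.63 × 0.00105506 ≈ 0.016 MJ.

0.016 MJ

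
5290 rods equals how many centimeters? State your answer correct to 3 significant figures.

2.66 × 10^6 centimeters

1 rod = 502.920 centimeters.
Then 5290 × 502.920 ≈ 2.66 × 10^6 cm.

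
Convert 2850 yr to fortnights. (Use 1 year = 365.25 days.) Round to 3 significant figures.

74400 fortnight

1 yr = 26.0893 fortnight.
2850 × 26.0893 ≈ 74400 fortnight.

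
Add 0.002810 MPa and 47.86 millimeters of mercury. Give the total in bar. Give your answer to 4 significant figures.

0.002810 MPa = 0.0281000 bar and 47.86 mmHg = 0.0638081 bar.
0.0281000 + 0.0638081 ≈ 0.09191 bar.

0.09191 bar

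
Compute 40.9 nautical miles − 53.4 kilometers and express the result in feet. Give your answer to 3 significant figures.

73300 feet

40.9 nmi = 248513 ft and 53.4 km = 175197 ft.
248513 − 175197 ≈ 73300 ft.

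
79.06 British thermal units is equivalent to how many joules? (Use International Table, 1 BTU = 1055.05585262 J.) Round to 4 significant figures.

1 British thermal unit = 1055.06 J.
So 79.06 × 1055.06 ≈ 83410 J.

83410 J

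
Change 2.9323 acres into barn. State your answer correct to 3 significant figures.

1.19 × 10^32 barns

1 acre = 4.04686 × 10^31 barns.
Then 2.9323 × 4.04686 × 10^31 ≈ 1.19 × 10^32 barn.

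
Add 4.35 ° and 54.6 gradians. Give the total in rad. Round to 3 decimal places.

4.35 ° = 0.0759218 rad and 54.6 grad = 0.857655 rad.
0.0759218 + 0.857655 ≈ 0.934 rad.

0.934 rad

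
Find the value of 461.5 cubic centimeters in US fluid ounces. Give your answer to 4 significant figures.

15.61 US fl oz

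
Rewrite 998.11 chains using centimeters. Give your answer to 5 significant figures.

2.0079 × 10^6 cm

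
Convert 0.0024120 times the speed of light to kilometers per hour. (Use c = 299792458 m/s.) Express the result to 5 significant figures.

2.6032 × 10^6 kilometers per hour

1 speed of light = 1.07925 × 10^9 km/h.
Thus 0.0024120 × 1.07925 × 10^9 ≈ 2.6032 × 10^6 km/h.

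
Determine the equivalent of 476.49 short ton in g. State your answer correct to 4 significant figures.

4.323e+8 grams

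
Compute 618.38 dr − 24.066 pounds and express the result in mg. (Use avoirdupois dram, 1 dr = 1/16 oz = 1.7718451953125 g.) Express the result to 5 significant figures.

-9.8205e+6 milligrams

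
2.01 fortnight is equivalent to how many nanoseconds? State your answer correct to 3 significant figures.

1 fortnight = 1.20960e+15 ns.
2.01 × 1.20960e+15 ≈ 2.43e+15 ns.

2.43e+15 ns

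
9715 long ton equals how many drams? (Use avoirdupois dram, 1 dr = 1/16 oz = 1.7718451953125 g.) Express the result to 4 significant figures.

5.571e+9 dr

1 long ton = 573440 dr.
So 9715 × 573440 ≈ 5.571e+9 dr.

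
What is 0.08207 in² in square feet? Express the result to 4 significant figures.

0.0005699 square feet

1 square inch = 0.00694444 ft².
0.08207 × 0.00694444 ≈ 0.0005699 ft².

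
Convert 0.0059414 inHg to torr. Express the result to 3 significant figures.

0.151 torr

1 inHg = 25.4000 torr.
So 0.0059414 × 25.4000 ≈ 0.151 torr.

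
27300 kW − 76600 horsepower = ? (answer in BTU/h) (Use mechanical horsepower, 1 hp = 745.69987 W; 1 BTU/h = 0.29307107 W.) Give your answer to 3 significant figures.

27300 kW = 9.31515 × 10^7 BTU/h and 76600 hp = 1.94904 × 10^8 BTU/h.
9.31515 × 10^7 − 1.94904 × 10^8 ≈ -1.02 × 10^8 BTU/h.

-1.02 × 10^8 BTU/h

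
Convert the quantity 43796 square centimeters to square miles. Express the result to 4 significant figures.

1 cm² = 3.86102e-11 mi².
Then 43796 × 3.86102e-11 ≈ 1.691e-6 mi².

1.691e-6 square miles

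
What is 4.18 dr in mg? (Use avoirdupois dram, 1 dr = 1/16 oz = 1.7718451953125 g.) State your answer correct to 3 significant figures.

1 dr = 1771.85 mg.
Thus 4.18 × 1771.85 ≈ 7410 mg.

7410 mg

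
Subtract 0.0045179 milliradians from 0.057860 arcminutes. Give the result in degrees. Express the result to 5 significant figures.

0.00070548 degrees

0.057860 arcmin = 0.000964333 ° and 0.0045179 mrad = 0.000258857 °.
0.000964333 − 0.000258857 ≈ 0.00070548 °.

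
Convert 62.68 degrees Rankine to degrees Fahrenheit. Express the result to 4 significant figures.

°R = °F + 459.67.
Applying the formula gives -397.0 °F.

-397.0 °F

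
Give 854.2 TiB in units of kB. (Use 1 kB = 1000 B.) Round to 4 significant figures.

9.392e+11 kB

1 tebibyte = 1.09951e+9 kilobytes.
Then 854.2 × 1.09951e+9 ≈ 9.392e+11 kB.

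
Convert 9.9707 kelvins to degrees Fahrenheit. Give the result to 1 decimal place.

K = (°F + 459.67) × 5/9.
Applying the formula gives -441.7 °F.

-441.7 °F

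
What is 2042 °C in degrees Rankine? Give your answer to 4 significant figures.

°R = (°C + 273.15) × 9/5.
Applying the formula gives 4167 °R.

4167 °R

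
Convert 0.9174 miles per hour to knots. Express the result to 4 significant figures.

1 mile per hour = 0.868976 knots.
0.9174 × 0.868976 ≈ 0.7972 kn.

0.7972 knots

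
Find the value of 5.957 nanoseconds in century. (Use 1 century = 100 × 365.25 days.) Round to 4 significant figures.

1 ns = 3.16881e-19 century.
5.957 × 3.16881e-19 ≈ 1.888e-18 century.

1.888e-18 centuries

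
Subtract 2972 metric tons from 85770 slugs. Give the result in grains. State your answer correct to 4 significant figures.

-2.655e+10 gr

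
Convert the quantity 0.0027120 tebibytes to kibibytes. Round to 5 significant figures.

1 tebibyte = 1.07374e+9 kibibytes.
Then 0.0027120 × 1.07374e+9 ≈ 2.9120e+6 KiB.

2.9120e+6 kibibytes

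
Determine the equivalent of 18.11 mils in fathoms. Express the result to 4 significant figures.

0.0002515 fathoms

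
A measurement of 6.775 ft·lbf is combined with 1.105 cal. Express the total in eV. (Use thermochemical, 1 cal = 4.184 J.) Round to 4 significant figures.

8.619 × 10^19 electronvolts

6.775 ft·lbf = 5.73324 × 10^19 eV and 1.105 cal = 2.88565 × 10^19 eV.
5.73324 × 10^19 + 2.88565 × 10^19 ≈ 8.619 × 10^19 eV.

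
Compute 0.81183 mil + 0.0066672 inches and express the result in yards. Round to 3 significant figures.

0.81183 mil = 2.25508 × 10^-5 yd and 0.0066672 in = 0.000185200 yd.
2.25508 × 10^-5 + 0.000185200 ≈ 0.000208 yd.

0.000208 yd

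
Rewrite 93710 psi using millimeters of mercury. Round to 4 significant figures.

4.846e+6 mmHg

1 psi = 51.7149 mmHg.
Thus 93710 × 51.7149 ≈ 4.846e+6 mmHg.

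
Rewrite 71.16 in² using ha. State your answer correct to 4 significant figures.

4.591e-6 hectares

1 square inch = 6.45160e-8 hectares.
71.16 × 6.45160e-8 ≈ 4.591e-6 ha.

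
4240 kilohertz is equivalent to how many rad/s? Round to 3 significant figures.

2.66e+7 rad/s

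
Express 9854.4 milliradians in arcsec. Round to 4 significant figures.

2.033e+6 arcsec

1 mrad = 206.265 arcseconds.
Thus 9854.4 × 206.265 ≈ 2.033e+6 arcsec.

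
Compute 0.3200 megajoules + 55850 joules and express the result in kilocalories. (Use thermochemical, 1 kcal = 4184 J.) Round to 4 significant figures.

0.3200 MJ = 76.4818 kcal and 55850 J = 13.3485 kcal.
76.4818 + 13.3485 ≈ 89.83 kcal.

89.83 kilocalories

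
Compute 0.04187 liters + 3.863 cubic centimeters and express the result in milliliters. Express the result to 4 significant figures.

0.04187 L = 41.8700 mL and 3.863 cm³ = 3.86300 mL.
41.8700 + 3.86300 ≈ 45.73 mL.

45.73 mL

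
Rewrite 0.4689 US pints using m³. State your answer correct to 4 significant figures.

0.0002219 m³

1 US pt = 0.000473176 m³.
Then 0.4689 × 0.000473176 ≈ 0.0002219 m³.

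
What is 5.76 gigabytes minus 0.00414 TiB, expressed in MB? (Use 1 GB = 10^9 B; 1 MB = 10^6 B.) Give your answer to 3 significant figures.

1210 megabytes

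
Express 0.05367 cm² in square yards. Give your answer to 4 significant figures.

6.419 × 10^-6 square yards

1 cm² = 0.000119599 square yards.
Thus 0.05367 × 0.000119599 ≈ 6.419 × 10^-6 yd².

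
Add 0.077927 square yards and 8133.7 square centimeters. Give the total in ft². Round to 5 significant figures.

9.4564 ft²

0.077927 yd² = 0.701343 ft² and 8133.7 cm² = 8.75504 ft².
0.701343 + 8.75504 ≈ 9.4564 ft².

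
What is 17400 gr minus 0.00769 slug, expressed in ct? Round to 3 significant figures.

5080 carats

17400 gr = 5637.51 ct and 0.00769 slug = 561.136 ct.
5637.51 − 561.136 ≈ 5080 ct.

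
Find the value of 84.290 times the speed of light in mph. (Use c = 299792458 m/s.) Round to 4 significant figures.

5.653 × 10^10 mph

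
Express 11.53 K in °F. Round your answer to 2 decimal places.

K = (°F + 459.67) × 5/9.
Applying the formula gives -438.92 °F.

-438.92 degrees Fahrenheit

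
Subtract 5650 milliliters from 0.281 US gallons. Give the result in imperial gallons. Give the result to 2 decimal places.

-1.01 imperial gallons

0.281 US gal = 0.233981 imp gal and 5650 mL = 1.24283 imp gal.
0.233981 − 1.24283 ≈ -1.01 imp gal.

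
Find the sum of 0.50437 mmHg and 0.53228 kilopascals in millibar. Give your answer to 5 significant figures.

5.9952 millibar

0.50437 mmHg = 0.672438 mbar and 0.53228 kPa = 5.32280 mbar.
0.672438 + 5.32280 ≈ 5.9952 mbar.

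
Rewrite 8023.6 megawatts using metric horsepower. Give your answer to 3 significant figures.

1.09 × 10^7 PS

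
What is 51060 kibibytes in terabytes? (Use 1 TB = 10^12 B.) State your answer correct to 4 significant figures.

1 kibibyte = 1.02400e-9 TB.
So 51060 × 1.02400e-9 ≈ 5.229e-5 TB.

5.229e-5 terabytes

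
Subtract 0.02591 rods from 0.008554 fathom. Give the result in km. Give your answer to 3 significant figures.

0.008554 fathom = 1.56436e-5 km and 0.02591 rod = 0.000130307 km.
1.56436e-5 − 0.000130307 ≈ -0.000115 km.

-0.000115 km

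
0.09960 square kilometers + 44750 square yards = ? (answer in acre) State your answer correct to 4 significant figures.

33.86 acre

0.09960 km² = 24.6117 acre and 44750 yd² = 9.24587 acre.
24.6117 + 9.24587 ≈ 33.86 acre.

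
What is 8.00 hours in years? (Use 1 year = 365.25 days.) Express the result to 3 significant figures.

0.000913 yr

1 h = 0.000114077 yr.
8.00 × 0.000114077 ≈ 0.000913 yr.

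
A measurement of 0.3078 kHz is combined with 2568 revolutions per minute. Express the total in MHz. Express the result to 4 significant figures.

0.0003506 megahertz

0.3078 kHz = 0.000307800 MHz and 2568 rpm = 4.28000 × 10^-5 MHz.
0.000307800 + 4.28000 × 10^-5 ≈ 0.0003506 MHz.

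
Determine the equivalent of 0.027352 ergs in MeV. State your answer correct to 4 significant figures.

17070 megaelectronvolts

1 erg = 624151 MeV.
Thus 0.027352 × 624151 ≈ 17070 MeV.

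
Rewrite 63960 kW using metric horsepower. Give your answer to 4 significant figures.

86960 metric horsepower

1 kW = 1.35962 metric horsepower.
Then 63960 × 1.35962 ≈ 86960 PS.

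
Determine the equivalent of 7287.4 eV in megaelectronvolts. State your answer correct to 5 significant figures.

0.0072874 MeV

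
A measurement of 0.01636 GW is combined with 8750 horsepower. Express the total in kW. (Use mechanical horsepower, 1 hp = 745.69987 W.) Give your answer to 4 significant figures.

0.01636 GW = 16360.0 kW and 8750 hp = 6524.87 kW.
16360.0 + 6524.87 ≈ 22880 kW.

22880 kW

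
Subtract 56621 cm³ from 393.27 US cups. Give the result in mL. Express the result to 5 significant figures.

36422 milliliters

393.27 US cup = 93043.1 mL and 56621 cm³ = 56621.0 mL.
93043.1 − 56621.0 ≈ 36422 mL.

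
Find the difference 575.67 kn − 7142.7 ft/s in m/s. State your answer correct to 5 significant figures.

575.67 kn = 296.150 m/s and 7142.7 ft/s = 2177.09 m/s.
296.150 − 2177.09 ≈ -1880.9 m/s.

-1880.9 meters per second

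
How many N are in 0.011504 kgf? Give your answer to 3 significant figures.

1 kilogram-force = 9.80665 N.
Then 0.011504 × 9.80665 ≈ 0.113 N.

0.113 N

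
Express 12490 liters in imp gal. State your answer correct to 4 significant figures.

2747 imperial gallons

1 liter = 0.219969 imperial gallons.
Then 12490 × 0.219969 ≈ 2747 imp gal.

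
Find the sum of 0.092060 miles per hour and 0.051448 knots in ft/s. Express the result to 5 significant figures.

0.092060 mph = 0.135021 ft/s and 0.051448 kn = 0.0868344 ft/s.
0.135021 + 0.0868344 ≈ 0.22186 ft/s.

0.22186 feet per second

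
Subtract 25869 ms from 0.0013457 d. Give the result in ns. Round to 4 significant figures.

9.040 × 10^10 ns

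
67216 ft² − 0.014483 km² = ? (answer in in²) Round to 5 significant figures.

-1.2770e+7 in²

67216 ft² = 9.67910e+6 in² and 0.014483 km² = 2.24487e+7 in².
9.67910e+6 − 2.24487e+7 ≈ -1.2770e+7 in².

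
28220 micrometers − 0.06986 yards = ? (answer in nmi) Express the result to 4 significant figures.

-1.925 × 10^-5 nmi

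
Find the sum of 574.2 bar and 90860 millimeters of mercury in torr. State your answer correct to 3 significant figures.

574.2 bar = 430685 torr and 90860 mmHg = 90860.0 torr.
430685 + 90860.0 ≈ 522000 torr.

522000 torr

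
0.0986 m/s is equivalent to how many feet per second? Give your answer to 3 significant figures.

1 meter per second = 3.28084 feet per second.
So 0.0986 × 3.28084 ≈ 0.323 ft/s.

0.323 feet per second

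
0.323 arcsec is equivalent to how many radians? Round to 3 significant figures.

1.57 × 10^-6 radians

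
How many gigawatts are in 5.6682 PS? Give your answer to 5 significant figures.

4.1690e-6 gigawatts

1 metric horsepower = 7.35499e-7 GW.
Thus 5.6682 × 7.35499e-7 ≈ 4.1690e-6 GW.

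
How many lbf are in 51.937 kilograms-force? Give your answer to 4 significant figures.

114.5 lbf

1 kilogram-force = 2.20462 pounds-force.
Then 51.937 × 2.20462 ≈ 114.5 lbf.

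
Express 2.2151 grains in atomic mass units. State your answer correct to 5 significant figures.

8.6439 × 10^22 atomic mass units

1 grain = 3.90228 × 10^22 u.
2.2151 × 3.90228 × 10^22 ≈ 8.6439 × 10^22 u.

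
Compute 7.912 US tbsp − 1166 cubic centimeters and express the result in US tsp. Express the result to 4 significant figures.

-212.8 US tsp

7.912 US tbsp = 23.7360 US tsp and 1166 cm³ = 236.563 US tsp.
23.7360 − 236.563 ≈ -212.8 US tsp.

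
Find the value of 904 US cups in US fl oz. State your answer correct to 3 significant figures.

1 US cup = 8.00000 US fluid ounces.
So 904 × 8.00000 ≈ 7230 US fl oz.

7230 US fluid ounces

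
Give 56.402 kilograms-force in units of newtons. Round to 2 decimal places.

1 kilogram-force = 9.80665 N.
So 56.402 × 9.80665 ≈ 553.11 N.

553.11 N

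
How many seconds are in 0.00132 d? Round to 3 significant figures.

1 d = 86400.0 seconds.
So 0.00132 × 86400.0 ≈ 114 s.

114 s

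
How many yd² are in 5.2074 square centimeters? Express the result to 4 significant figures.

0.0006228 square yards

1 square centimeter = 0.000119599 yd².
5.2074 × 0.000119599 ≈ 0.0006228 yd².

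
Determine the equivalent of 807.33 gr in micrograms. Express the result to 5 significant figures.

5.2314 × 10^7 micrograms

1 gr = 64798.9 μg.
Then 807.33 × 64798.9 ≈ 5.2314 × 10^7 μg.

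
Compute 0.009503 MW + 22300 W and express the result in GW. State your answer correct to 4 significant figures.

0.009503 MW = 9.50300 × 10^-6 GW and 22300 W = 2.23000 × 10^-5 GW.
9.50300 × 10^-6 + 2.23000 × 10^-5 ≈ 3.180 × 10^-5 GW.

3.180 × 10^-5 gigawatts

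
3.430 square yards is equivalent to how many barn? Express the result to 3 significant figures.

2.87e+28 barn

1 yd² = 8.36127e+27 barn.
Then 3.430 × 8.36127e+27 ≈ 2.87e+28 barn.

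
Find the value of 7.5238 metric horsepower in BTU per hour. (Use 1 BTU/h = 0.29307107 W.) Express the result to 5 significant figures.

18882 BTU/h

1 metric horsepower = 2509.63 BTU/h.
So 7.5238 × 2509.63 ≈ 18882 BTU/h.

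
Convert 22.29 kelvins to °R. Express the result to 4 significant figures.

40.12 °R

°R = K × 9/5.
Applying the formula gives 40.12 °R.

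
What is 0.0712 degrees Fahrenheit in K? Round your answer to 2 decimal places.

K = (°F + 459.67) × 5/9.
Applying the formula gives 255.41 K.

255.41 K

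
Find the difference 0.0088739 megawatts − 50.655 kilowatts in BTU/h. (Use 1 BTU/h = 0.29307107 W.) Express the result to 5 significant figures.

0.0088739 MW = 30279.0 BTU/h and 50.655 kW = 172842 BTU/h.
30279.0 − 172842 ≈ -142560 BTU/h.

-142560 BTU/h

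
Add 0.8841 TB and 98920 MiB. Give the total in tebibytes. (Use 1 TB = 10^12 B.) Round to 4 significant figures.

0.8984 TiB

0.8841 TB = 0.804084 TiB and 98920 MiB = 0.0943375 TiB.
0.804084 + 0.0943375 ≈ 0.8984 TiB.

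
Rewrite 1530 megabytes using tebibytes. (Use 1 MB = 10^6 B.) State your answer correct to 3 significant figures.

1 megabyte = 9.09495e-7 TiB.
So 1530 × 9.09495e-7 ≈ 0.00139 TiB.

0.00139 TiB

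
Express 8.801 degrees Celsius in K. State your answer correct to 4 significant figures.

282.0 K

K = °C + 273.15.
Applying the formula gives 282.0 K.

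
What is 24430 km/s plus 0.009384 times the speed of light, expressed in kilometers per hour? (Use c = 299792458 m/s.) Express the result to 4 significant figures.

9.808 × 10^7 kilometers per hour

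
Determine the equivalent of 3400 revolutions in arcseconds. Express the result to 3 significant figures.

1 rev = 1.29600e+6 arcsec.
3400 × 1.29600e+6 ≈ 4.41e+9 arcsec.

4.41e+9 arcsec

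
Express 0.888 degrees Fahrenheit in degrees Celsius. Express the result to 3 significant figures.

-17.3 °C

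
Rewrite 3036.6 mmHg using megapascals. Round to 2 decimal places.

1 millimeter of mercury = 0.000133322 megapascals.
So 3036.6 × 0.000133322 ≈ 0.40 MPa.

0.40 MPa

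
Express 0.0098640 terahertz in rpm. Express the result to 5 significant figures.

1 THz = 6.00000e+13 rpm.
Then 0.0098640 × 6.00000e+13 ≈ 5.9184e+11 rpm.

5.9184e+11 rpm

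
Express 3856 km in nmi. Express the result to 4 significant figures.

1 kilometer = 0.539957 nautical miles.
3856 × 0.539957 ≈ 2082 nmi.

2082 nmi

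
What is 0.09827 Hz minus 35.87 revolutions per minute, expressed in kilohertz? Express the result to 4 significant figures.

0.09827 Hz = 9.82700 × 10^-5 kHz and 35.87 rpm = 0.000597833 kHz.
9.82700 × 10^-5 − 0.000597833 ≈ -0.0004996 kHz.

-0.0004996 kHz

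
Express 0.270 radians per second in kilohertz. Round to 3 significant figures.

1 radian per second = 0.000159155 kHz.
Then 0.270 × 0.000159155 ≈ 4.30e-5 kHz.

4.30e-5 kHz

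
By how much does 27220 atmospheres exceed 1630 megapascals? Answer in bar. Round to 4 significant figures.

11280 bar

27220 atm = 27580.7 bar and 1630 MPa = 16300.0 bar.
27580.7 − 16300.0 ≈ 11280 bar.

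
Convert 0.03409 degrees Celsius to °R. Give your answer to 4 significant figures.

°R = (°C + 273.15) × 9/5.
Applying the formula gives 491.7 °R.

491.7 degrees Rankine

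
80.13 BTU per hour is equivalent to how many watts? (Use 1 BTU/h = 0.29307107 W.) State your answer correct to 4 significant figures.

23.48 watts

1 BTU/h = 0.293071 W.
So 80.13 × 0.293071 ≈ 23.48 W.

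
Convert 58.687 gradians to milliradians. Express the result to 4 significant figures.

1 grad = 15.7080 mrad.
Thus 58.687 × 15.7080 ≈ 921.9 mrad.

921.9 mrad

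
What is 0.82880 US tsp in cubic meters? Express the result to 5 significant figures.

1 US teaspoon = 4.92892 × 10^-6 cubic meters.
Thus 0.82880 × 4.92892 × 10^-6 ≈ 4.0851 × 10^-6 m³.

4.0851 × 10^-6 m³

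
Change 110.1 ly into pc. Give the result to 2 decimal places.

1 ly = 0.306601 parsecs.
So 110.1 × 0.306601 ≈ 33.76 pc.

33.76 pc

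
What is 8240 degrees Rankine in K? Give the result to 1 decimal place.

4577.8 kelvins

°R = K × 9/5.
Applying the formula gives 4577.8 K.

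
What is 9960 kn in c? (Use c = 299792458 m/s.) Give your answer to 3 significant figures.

1 knot = 1.71600e-9 c.
Thus 9960 × 1.71600e-9 ≈ 1.71e-5 c.

1.71e-5 c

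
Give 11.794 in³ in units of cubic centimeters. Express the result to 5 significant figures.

193.27 cm³

1 cubic inch = 16.3871 cm³.
Thus 11.794 × 16.3871 ≈ 193.27 cm³.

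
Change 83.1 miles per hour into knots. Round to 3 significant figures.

1 mile per hour = 0.868976 knots.
Thus 83.1 × 0.868976 ≈ 72.2 kn.

72.2 knots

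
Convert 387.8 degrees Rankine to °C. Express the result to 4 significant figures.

-57.71 degrees Celsius

°R = (°C + 273.15) × 9/5.
Applying the formula gives -57.71 °C.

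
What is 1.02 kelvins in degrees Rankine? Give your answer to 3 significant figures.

1.84 degrees Rankine

°R = K × 9/5.
Applying the formula gives 1.84 °R.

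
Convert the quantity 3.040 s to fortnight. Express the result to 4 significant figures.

2.513e-6 fortnight

1 second = 8.26720e-7 fortnights.
Then 3.040 × 8.26720e-7 ≈ 2.513e-6 fortnight.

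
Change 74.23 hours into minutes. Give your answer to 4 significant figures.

4454 min

1 h = 60.0000 minutes.
Thus 74.23 × 60.0000 ≈ 4454 min.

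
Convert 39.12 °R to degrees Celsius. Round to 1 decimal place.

°R = (°C + 273.15) × 9/5.
Applying the formula gives -251.4 °C.

-251.4 degrees Celsius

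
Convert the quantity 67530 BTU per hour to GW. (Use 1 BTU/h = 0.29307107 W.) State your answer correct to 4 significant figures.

1 BTU/h = 2.93071e-10 GW.
67530 × 2.93071e-10 ≈ 1.979e-5 GW.

1.979e-5 GW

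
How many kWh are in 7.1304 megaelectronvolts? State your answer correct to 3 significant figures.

3.17 × 10^-19 kilowatt-hours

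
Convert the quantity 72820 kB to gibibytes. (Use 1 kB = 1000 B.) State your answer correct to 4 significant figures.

1 kB = 9.31323 × 10^-7 gibibytes.
So 72820 × 9.31323 × 10^-7 ≈ 0.06782 GiB.

0.06782 GiB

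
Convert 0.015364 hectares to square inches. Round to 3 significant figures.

238000 in²

1 ha = 1.55000e+7 square inches.
Then 0.015364 × 1.55000e+7 ≈ 238000 in².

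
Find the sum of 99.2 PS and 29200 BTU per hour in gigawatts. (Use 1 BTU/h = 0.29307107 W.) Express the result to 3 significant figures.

8.15 × 10^-5 GW

99.2 PS = 7.29615 × 10^-5 GW and 29200 BTU/h = 8.55768 × 10^-6 GW.
7.29615 × 10^-5 + 8.55768 × 10^-6 ≈ 8.15 × 10^-5 GW.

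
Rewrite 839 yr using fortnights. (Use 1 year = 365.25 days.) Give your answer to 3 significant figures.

21900 fortnight

1 year = 26.0893 fortnight.
Then 839 × 26.0893 ≈ 21900 fortnight.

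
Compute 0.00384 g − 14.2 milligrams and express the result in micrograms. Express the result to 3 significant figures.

-10400 micrograms

0.00384 g = 3840.00 μg and 14.2 mg = 14200.0 μg.
3840.00 − 14200.0 ≈ -10400 μg.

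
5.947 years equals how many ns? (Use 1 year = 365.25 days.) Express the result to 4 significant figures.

1 yr = 3.15576e+16 ns.
So 5.947 × 3.15576e+16 ≈ 1.877e+17 ns.

1.877e+17 ns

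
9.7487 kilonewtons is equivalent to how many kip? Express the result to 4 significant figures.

2.192 kips

1 kN = 0.224809 kip.
So 9.7487 × 0.224809 ≈ 2.192 kip.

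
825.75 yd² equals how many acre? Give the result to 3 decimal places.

1 square yard = 0.000206612 acres.
Thus 825.75 × 0.000206612 ≈ 0.171 acre.

0.171 acres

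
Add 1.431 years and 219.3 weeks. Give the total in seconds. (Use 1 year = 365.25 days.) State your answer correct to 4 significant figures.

1.431 yr = 4.51589 × 10^7 s and 219.3 wk = 1.32633 × 10^8 s.
4.51589 × 10^7 + 1.32633 × 10^8 ≈ 1.778 × 10^8 s.

1.778 × 10^8 seconds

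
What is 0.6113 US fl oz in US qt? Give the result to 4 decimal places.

0.0191 US qt

1 US fl oz = 0.0312500 US qt.
Then 0.6113 × 0.0312500 ≈ 0.0191 US qt.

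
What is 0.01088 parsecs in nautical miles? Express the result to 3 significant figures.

1 parsec = 1.66613 × 10^13 nautical miles.
Thus 0.01088 × 1.66613 × 10^13 ≈ 1.81 × 10^11 nmi.

1.81 × 10^11 nmi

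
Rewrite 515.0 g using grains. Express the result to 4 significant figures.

7948 gr

1 g = 15.4324 grains.
So 515.0 × 15.4324 ≈ 7948 gr.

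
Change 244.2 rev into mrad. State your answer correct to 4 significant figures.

1.534 × 10^6 milliradians

1 revolution = 6283.19 mrad.
So 244.2 × 6283.19 ≈ 1.534 × 10^6 mrad.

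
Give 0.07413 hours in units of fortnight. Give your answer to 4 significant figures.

0.0002206 fortnight

1 h = 0.00297619 fortnight.
Then 0.07413 × 0.00297619 ≈ 0.0002206 fortnight.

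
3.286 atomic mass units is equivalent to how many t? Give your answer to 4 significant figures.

1 u = 1.66054e-30 t.
Thus 3.286 × 1.66054e-30 ≈ 5.457e-30 t.

5.457e-30 metric tons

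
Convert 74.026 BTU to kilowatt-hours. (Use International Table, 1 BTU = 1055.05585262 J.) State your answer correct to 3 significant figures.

0.0217 kWh

1 BTU = 0.000293071 kilowatt-hours.
Then 74.026 × 0.000293071 ≈ 0.0217 kWh.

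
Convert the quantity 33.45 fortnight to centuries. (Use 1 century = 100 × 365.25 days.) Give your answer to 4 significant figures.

0.01282 century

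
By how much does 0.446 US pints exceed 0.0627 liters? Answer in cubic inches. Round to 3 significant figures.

9.05 in³

0.446 US pt = 12.87825 in³ and 0.0627 L = 3.826189 in³.
12.87825 − 3.826189 ≈ 9.05 in³.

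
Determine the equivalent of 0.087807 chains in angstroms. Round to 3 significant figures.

1.77e+10 angstroms

1 chain = 2.01168e+11 Å.
0.087807 × 2.01168e+11 ≈ 1.77e+10 Å.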